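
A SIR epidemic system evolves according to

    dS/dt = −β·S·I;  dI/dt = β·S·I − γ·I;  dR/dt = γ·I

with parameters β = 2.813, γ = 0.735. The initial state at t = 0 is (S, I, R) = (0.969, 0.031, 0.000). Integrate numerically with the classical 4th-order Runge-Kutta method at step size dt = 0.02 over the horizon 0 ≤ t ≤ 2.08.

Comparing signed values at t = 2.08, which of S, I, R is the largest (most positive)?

t=0.000: state=(0.969, 0.031, 0.000)
step 1 (dt=0.02): k1=(-0.084, 0.062, 0.023), k2=(-0.086, 0.063, 0.023), k3=(-0.086, 0.063, 0.023), k4=(-0.088, 0.064, 0.024); state += dt/6·(k1+2k2+2k3+k4)
t=0.020: state=(0.967, 0.032, 0.000)
t=0.040: state=(0.965, 0.034, 0.001)
t=0.060: state=(0.964, 0.035, 0.001)
continuing one RK4 step at a time; state shown every 5 steps (Δt=0.1):
t=0.100: state=(0.960, 0.038, 0.003)
t=0.200: state=(0.949, 0.046, 0.006)
t=0.300: state=(0.935, 0.056, 0.009)
t=0.400: state=(0.919, 0.067, 0.014)
t=0.500: state=(0.900, 0.080, 0.019)
t=0.600: state=(0.878, 0.096, 0.026)
t=0.700: state=(0.853, 0.114, 0.033)
t=0.800: state=(0.824, 0.134, 0.042)
t=0.900: state=(0.791, 0.156, 0.053)
t=1.000: state=(0.754, 0.180, 0.065)
t=1.100: state=(0.714, 0.206, 0.080)
t=1.200: state=(0.672, 0.233, 0.096)
t=1.300: state=(0.627, 0.259, 0.114)
t=1.400: state=(0.580, 0.286, 0.134)
t=1.500: state=(0.534, 0.310, 0.156)
t=1.600: state=(0.488, 0.333, 0.179)
t=1.700: state=(0.443, 0.353, 0.205)
t=1.800: state=(0.400, 0.369, 0.231)
t=1.900: state=(0.360, 0.381, 0.259)
t=2.000: state=(0.323, 0.390, 0.287)
t=2.080: state=(0.296, 0.394, 0.310)
compare at T: S=0.296, I=0.394, R=0.310

largest component: I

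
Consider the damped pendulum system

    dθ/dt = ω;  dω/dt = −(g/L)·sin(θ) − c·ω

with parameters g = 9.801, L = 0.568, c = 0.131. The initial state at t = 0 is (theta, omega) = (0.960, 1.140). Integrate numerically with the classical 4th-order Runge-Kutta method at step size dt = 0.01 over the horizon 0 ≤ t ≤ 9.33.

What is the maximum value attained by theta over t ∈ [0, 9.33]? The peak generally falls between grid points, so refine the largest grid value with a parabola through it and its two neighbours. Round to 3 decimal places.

t=0.000: state=(0.960, 1.140)
step 1 (dt=0.01): k1=(1.140, -14.285), k2=(1.069, -14.332), k3=(1.068, -14.328), k4=(0.997, -14.371); state += dt/6·(k1+2k2+2k3+k4)
t=0.010: state=(0.971, 0.997)
t=0.020: state=(0.980, 0.853)
t=0.030: state=(0.988, 0.708)
continuing one RK4 step at a time; state shown every 50 steps (Δt=0.5):
t=0.500: state=(-0.053, -3.886)
t=1.000: state=(-0.856, 1.593)
t=1.500: state=(0.681, 2.333)
t=2.000: state=(0.293, -3.347)
t=2.500: state=(-0.849, 0.305)
t=3.000: state=(0.392, 2.874)
t=3.500: state=(0.491, -2.537)
t=4.000: state=(-0.749, -0.639)
t=4.500: state=(0.149, 2.942)
t=5.000: state=(0.580, -1.739)
t=5.500: state=(-0.614, -1.265)
t=6.000: state=(-0.032, 2.737)
t=6.500: state=(0.599, -1.054)
t=7.000: state=(-0.476, -1.628)
t=7.500: state=(-0.157, 2.409)
t=8.000: state=(0.576, -0.508)
t=8.500: state=(-0.351, -1.798)
t=9.000: state=(-0.237, 2.046)
t=9.330: state=(0.423, 1.323)
largest grid value and its neighbours: theta(0.070)=1.00442, theta(0.080)=1.00495, theta(0.090)=1.00402
parabola through these three points peaks at t≈0.079 with theta≈1.00496

max theta = 1.005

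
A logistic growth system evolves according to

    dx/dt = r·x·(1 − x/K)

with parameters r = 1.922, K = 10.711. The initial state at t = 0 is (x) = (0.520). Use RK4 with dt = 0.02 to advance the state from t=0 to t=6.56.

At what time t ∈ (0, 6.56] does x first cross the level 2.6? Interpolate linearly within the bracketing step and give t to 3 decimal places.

t = 0.956

t=0.000: state=(0.520)
step 1 (dt=0.02): k1=(0.951), k2=(0.967), k3=(0.968), k4=(0.984); state += dt/6·(k1+2k2+2k3+k4)
t=0.020: state=(0.539)
t=0.040: state=(0.559)
t=0.060: state=(0.580)
continuing one RK4 step at a time; state shown every 25 steps (Δt=0.5):
t=0.500: state=(1.261)
t=0.940: state=(2.539)
next step: t=0.960: state=(2.615) — x has crossed 2.6
linear interpolation between t=0.940 (2.53937) and t=0.960 (2.61459) → t≈0.956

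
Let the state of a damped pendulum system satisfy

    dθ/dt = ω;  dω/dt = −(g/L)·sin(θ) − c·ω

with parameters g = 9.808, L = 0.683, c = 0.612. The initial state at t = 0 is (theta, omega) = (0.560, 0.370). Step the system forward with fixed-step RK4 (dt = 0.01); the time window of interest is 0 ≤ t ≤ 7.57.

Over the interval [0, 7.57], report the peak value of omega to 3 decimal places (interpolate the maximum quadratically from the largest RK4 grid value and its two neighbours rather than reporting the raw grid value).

max omega = 1.457

t=0.000: state=(0.560, 0.370)
step 1 (dt=0.01): k1=(0.370, -7.854), k2=(0.331, -7.853), k3=(0.331, -7.850), k4=(0.291, -7.847); state += dt/6·(k1+2k2+2k3+k4)
t=0.010: state=(0.563, 0.291)
t=0.020: state=(0.566, 0.213)
t=0.030: state=(0.568, 0.135)
continuing one RK4 step at a time; state shown every 25 steps (Δt=0.25):
t=0.250: state=(0.423, -1.352)
t=0.500: state=(-0.011, -1.850)
t=0.750: state=(-0.375, -0.869)
t=1.000: state=(-0.404, 0.615)
t=1.250: state=(-0.124, 1.437)
t=1.500: state=(0.210, 1.049)
t=1.750: state=(0.337, -0.081)
t=2.000: state=(0.189, -0.990)
t=2.250: state=(-0.082, -1.018)
t=2.500: state=(-0.252, -0.261)
t=2.750: state=(-0.205, 0.587)
t=3.000: state=(-0.008, 0.867)
t=3.250: state=(0.168, 0.441)
t=3.500: state=(0.189, -0.262)
t=3.750: state=(0.062, -0.666)
t=4.000: state=(-0.094, -0.499)
t=4.250: state=(-0.156, 0.027)
t=4.500: state=(-0.089, 0.458)
t=4.750: state=(0.037, 0.476)
t=5.000: state=(0.117, 0.124)
t=5.250: state=(0.095, -0.273)
t=5.500: state=(0.003, -0.404)
t=5.750: state=(-0.078, -0.204)
t=6.000: state=(-0.088, 0.124)
t=6.250: state=(-0.028, 0.311)
t=6.500: state=(0.045, 0.231)
t=6.750: state=(0.073, -0.016)
t=7.000: state=(0.041, -0.215)
t=7.250: state=(-0.018, -0.220)
t=7.500: state=(-0.055, -0.055)
t=7.570: state=(-0.056, 0.002)
largest grid value and its neighbours: omega(1.280)=1.45505, omega(1.290)=1.45671, omega(1.300)=1.45627
parabola through these three points peaks at t≈1.293 with omega≈1.45680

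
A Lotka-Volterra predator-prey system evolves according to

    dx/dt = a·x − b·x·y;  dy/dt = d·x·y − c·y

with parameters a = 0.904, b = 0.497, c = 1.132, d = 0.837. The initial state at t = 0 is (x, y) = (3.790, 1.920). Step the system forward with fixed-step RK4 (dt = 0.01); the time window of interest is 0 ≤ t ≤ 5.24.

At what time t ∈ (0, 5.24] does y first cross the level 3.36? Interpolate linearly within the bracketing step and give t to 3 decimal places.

t = 0.291

t=0.000: state=(3.790, 1.920)
step 1 (dt=0.01): k1=(-0.190, 3.917), k2=(-0.227, 3.956), k3=(-0.228, 3.956), k4=(-0.265, 3.994); state += dt/6·(k1+2k2+2k3+k4)
t=0.010: state=(3.788, 1.960)
t=0.020: state=(3.785, 2.000)
t=0.030: state=(3.781, 2.041)
continuing one RK4 step at a time; state shown every 20 steps (Δt=0.2):
t=0.200: state=(3.591, 2.853)
t=0.290: state=(3.391, 3.353)
next step: t=0.300: state=(3.364, 3.410) — y has crossed 3.36
linear interpolation between t=0.290 (3.35293) and t=0.300 (3.41025) → t≈0.291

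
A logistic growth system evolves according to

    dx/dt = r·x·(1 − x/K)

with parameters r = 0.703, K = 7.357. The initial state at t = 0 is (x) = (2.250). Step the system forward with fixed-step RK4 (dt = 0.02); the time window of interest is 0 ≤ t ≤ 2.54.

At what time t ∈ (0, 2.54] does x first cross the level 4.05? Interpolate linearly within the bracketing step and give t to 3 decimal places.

t=0.000: state=(2.250)
step 1 (dt=0.02): k1=(1.098), k2=(1.101), k3=(1.101), k4=(1.104); state += dt/6·(k1+2k2+2k3+k4)
t=0.020: state=(2.272)
t=0.040: state=(2.294)
t=0.060: state=(2.316)
continuing one RK4 step at a time; state shown every 5 steps (Δt=0.1):
t=0.100: state=(2.361)
t=0.200: state=(2.475)
t=0.300: state=(2.592)
t=0.400: state=(2.711)
t=0.500: state=(2.833)
t=0.600: state=(2.956)
t=0.700: state=(3.081)
t=0.800: state=(3.208)
t=0.900: state=(3.336)
t=1.000: state=(3.464)
t=1.100: state=(3.593)
t=1.200: state=(3.722)
t=1.300: state=(3.852)
t=1.400: state=(3.980)
t=1.440: state=(4.032)
next step: t=1.460: state=(4.057) — x has crossed 4.05
linear interpolation between t=1.440 (4.03172) and t=1.460 (4.05732) → t≈1.454

t = 1.454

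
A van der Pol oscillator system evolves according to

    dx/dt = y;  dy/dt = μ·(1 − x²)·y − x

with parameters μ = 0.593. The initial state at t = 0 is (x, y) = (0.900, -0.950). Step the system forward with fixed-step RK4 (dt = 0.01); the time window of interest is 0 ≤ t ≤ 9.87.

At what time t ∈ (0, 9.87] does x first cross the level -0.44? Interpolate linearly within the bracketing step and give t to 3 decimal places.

t = 0.933

t=0.000: state=(0.900, -0.950)
step 1 (dt=0.01): k1=(-0.950, -1.007), k2=(-0.955, -1.008), k3=(-0.955, -1.008), k4=(-0.960, -1.008); state += dt/6·(k1+2k2+2k3+k4)
t=0.010: state=(0.890, -0.960)
t=0.020: state=(0.881, -0.970)
t=0.030: state=(0.871, -0.980)
continuing one RK4 step at a time; state shown every 50 steps (Δt=0.5):
t=0.500: state=(0.295, -1.480)
t=0.930: state=(-0.434, -1.867)
next step: t=0.940: state=(-0.453, -1.871) — x has crossed -0.44
linear interpolation between t=0.930 (-0.43395) and t=0.940 (-0.45264) → t≈0.933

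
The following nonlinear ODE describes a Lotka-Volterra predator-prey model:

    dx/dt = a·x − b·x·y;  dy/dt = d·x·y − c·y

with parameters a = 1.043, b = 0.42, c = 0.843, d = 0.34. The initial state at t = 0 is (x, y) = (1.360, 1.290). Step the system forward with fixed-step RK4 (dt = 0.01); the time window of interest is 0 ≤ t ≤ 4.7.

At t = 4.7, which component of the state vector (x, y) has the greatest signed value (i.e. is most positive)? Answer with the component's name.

t=0.000: state=(1.360, 1.290)
step 1 (dt=0.01): k1=(0.682, -0.491), k2=(0.685, -0.489), k3=(0.685, -0.489), k4=(0.688, -0.486); state += dt/6·(k1+2k2+2k3+k4)
t=0.010: state=(1.367, 1.285)
t=0.020: state=(1.374, 1.280)
t=0.030: state=(1.381, 1.275)
continuing one RK4 step at a time; state shown every 20 steps (Δt=0.2):
t=0.200: state=(1.509, 1.201)
t=0.400: state=(1.686, 1.131)
t=0.600: state=(1.893, 1.079)
t=0.800: state=(2.133, 1.045)
t=1.000: state=(2.409, 1.030)
t=1.200: state=(2.722, 1.036)
t=1.400: state=(3.070, 1.066)
t=1.600: state=(3.451, 1.124)
t=1.800: state=(3.854, 1.217)
t=2.000: state=(4.263, 1.355)
t=2.200: state=(4.651, 1.550)
t=2.400: state=(4.977, 1.818)
t=2.600: state=(5.189, 2.172)
t=2.800: state=(5.231, 2.618)
t=3.000: state=(5.061, 3.142)
t=3.200: state=(4.678, 3.701)
t=3.400: state=(4.129, 4.221)
t=3.600: state=(3.505, 4.624)
t=3.800: state=(2.896, 4.855)
t=4.000: state=(2.365, 4.902)
t=4.200: state=(1.938, 4.791)
t=4.400: state=(1.610, 4.565)
t=4.600: state=(1.369, 4.266)
t=4.700: state=(1.274, 4.101)
compare at T: x=1.274, y=4.101

largest component: y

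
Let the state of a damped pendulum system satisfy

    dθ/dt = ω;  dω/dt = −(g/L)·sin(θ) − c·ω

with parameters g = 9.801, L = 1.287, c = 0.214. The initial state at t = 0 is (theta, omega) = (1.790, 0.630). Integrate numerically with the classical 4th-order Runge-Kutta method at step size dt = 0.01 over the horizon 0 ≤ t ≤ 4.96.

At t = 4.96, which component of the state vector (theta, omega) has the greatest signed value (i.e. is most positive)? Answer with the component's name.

largest component: omega

t=0.000: state=(1.790, 0.630)
step 1 (dt=0.01): k1=(0.630, -7.568), k2=(0.592, -7.555), k3=(0.592, -7.555), k4=(0.554, -7.542); state += dt/6·(k1+2k2+2k3+k4)
t=0.010: state=(1.796, 0.554)
t=0.020: state=(1.801, 0.479)
t=0.030: state=(1.806, 0.404)
continuing one RK4 step at a time; state shown every 20 steps (Δt=0.2):
t=0.200: state=(1.767, -0.847)
t=0.400: state=(1.453, -2.293)
t=0.600: state=(0.861, -3.554)
t=0.800: state=(0.081, -4.072)
t=1.000: state=(-0.689, -3.447)
t=1.200: state=(-1.248, -2.070)
t=1.400: state=(-1.506, -0.517)
t=1.600: state=(-1.458, 0.992)
t=1.800: state=(-1.117, 2.384)
t=2.000: state=(-0.530, 3.376)
t=2.200: state=(0.174, 3.492)
t=2.400: state=(0.801, 2.638)
t=2.600: state=(1.195, 1.263)
t=2.800: state=(1.300, -0.214)
t=3.000: state=(1.115, -1.608)
t=3.200: state=(0.675, -2.710)
t=3.400: state=(0.076, -3.142)
t=3.600: state=(-0.520, -2.672)
t=3.800: state=(-0.949, -1.547)
t=4.000: state=(-1.123, -0.183)
t=4.200: state=(-1.025, 1.150)
t=4.400: state=(-0.680, 2.235)
t=4.600: state=(-0.168, 2.757)
t=4.800: state=(0.369, 2.484)
t=4.960: state=(0.714, 1.775)
compare at T: theta=0.714, omega=1.775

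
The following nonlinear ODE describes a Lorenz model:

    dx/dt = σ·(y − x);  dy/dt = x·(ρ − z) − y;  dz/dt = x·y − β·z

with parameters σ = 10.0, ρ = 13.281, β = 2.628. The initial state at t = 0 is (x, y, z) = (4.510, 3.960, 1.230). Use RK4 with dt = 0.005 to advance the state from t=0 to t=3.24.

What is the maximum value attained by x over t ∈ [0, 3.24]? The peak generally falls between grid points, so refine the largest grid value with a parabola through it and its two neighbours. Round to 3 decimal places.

t=0.000: state=(4.510, 3.960, 1.230)
step 1 (dt=0.005): k1=(-5.500, 50.390, 14.627), k2=(-4.103, 49.934, 15.043), k3=(-4.149, 49.972, 15.049), k4=(-2.794, 49.552, 15.469); state += dt/6·(k1+2k2+2k3+k4)
t=0.005: state=(4.489, 4.210, 1.305)
t=0.010: state=(4.482, 4.456, 1.385)
t=0.015: state=(4.486, 4.699, 1.469)
continuing one RK4 step at a time; state shown every 40 steps (Δt=0.2):
t=0.200: state=(9.221, 12.424, 10.332)
t=0.400: state=(7.495, 3.073, 19.371)
t=0.600: state=(1.483, 0.277, 12.069)
t=0.800: state=(0.721, 0.809, 7.204)
t=1.000: state=(1.412, 2.058, 4.486)
t=1.200: state=(3.825, 5.781, 4.239)
t=1.400: state=(8.911, 11.042, 12.098)
t=1.600: state=(6.877, 3.562, 17.772)
t=1.800: state=(2.358, 1.451, 11.746)
t=2.000: state=(2.137, 2.612, 7.560)
t=2.200: state=(4.151, 5.754, 6.495)
t=2.400: state=(7.998, 9.550, 11.949)
t=2.600: state=(6.981, 4.752, 16.582)
t=2.800: state=(3.429, 2.573, 12.190)
t=3.000: state=(3.288, 3.856, 8.717)
t=3.200: state=(5.431, 6.916, 8.857)
t=3.240: state=(6.036, 7.564, 9.554)
largest grid value and its neighbours: x(0.275)=10.74485, x(0.280)=10.75720, x(0.285)=10.75582
parabola through these three points peaks at t≈0.282 with x≈10.75830

max x = 10.758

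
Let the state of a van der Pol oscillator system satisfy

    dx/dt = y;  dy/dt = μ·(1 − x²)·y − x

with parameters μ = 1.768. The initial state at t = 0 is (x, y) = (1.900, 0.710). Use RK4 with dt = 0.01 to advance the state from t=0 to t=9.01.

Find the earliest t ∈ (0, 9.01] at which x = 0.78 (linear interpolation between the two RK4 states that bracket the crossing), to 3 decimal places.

t = 2.367

t=0.000: state=(1.900, 0.710)
step 1 (dt=0.01): k1=(0.710, -5.176), k2=(0.684, -5.077), k3=(0.685, -5.078), k4=(0.659, -4.979); state += dt/6·(k1+2k2+2k3+k4)
t=0.010: state=(1.907, 0.659)
t=0.020: state=(1.913, 0.610)
t=0.030: state=(1.919, 0.564)
continuing one RK4 step at a time; state shown every 50 steps (Δt=0.5):
t=0.500: state=(1.909, -0.302)
t=1.000: state=(1.718, -0.439)
t=1.500: state=(1.470, -0.561)
t=2.000: state=(1.138, -0.801)
t=2.360: state=(0.789, -1.190)
next step: t=2.370: state=(0.777, -1.206) — x has crossed 0.78
linear interpolation between t=2.360 (0.78866) and t=2.370 (0.77668) → t≈2.367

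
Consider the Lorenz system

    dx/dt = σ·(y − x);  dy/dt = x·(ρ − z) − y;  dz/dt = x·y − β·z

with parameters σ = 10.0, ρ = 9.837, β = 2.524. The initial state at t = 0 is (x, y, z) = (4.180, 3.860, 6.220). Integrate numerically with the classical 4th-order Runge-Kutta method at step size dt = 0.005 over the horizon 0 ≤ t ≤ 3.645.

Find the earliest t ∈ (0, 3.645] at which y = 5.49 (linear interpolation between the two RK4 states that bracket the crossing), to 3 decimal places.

t=0.000: state=(4.180, 3.860, 6.220)
step 1 (dt=0.005): k1=(-3.200, 11.259, 0.436), k2=(-2.839, 11.197, 0.519), k3=(-2.849, 11.200, 0.522), k4=(-2.498, 11.141, 0.607); state += dt/6·(k1+2k2+2k3+k4)
t=0.005: state=(4.166, 3.916, 6.223)
t=0.010: state=(4.155, 3.971, 6.226)
t=0.015: state=(4.147, 4.026, 6.230)
t=0.160: state=(4.750, 5.458, 6.885)
next step: t=0.165: state=(4.786, 5.501, 6.928) — y has crossed 5.49
linear interpolation between t=0.160 (5.45806) and t=0.165 (5.50052) → t≈0.164

t = 0.164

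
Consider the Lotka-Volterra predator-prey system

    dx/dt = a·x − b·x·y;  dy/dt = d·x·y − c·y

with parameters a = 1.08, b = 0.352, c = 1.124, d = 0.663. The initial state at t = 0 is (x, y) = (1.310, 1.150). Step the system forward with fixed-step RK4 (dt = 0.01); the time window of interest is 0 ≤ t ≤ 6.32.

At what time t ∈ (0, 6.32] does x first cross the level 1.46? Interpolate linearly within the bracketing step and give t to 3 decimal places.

t = 0.159

t=0.000: state=(1.310, 1.150)
step 1 (dt=0.01): k1=(0.885, -0.294), k2=(0.888, -0.290), k3=(0.888, -0.290), k4=(0.892, -0.286); state += dt/6·(k1+2k2+2k3+k4)
t=0.010: state=(1.319, 1.147)
t=0.020: state=(1.328, 1.144)
t=0.030: state=(1.337, 1.142)
t=0.150: state=(1.451, 1.114)
next step: t=0.160: state=(1.461, 1.113) — x has crossed 1.46
linear interpolation between t=0.150 (1.45110) and t=0.160 (1.46112) → t≈0.159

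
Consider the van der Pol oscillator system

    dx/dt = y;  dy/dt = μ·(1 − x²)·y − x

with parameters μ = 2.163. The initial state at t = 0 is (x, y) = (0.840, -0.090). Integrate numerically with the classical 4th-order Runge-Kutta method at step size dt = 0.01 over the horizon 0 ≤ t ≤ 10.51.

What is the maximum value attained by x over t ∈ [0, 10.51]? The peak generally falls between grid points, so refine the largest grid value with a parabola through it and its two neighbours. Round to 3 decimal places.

t=0.000: state=(0.840, -0.090)
step 1 (dt=0.01): k1=(-0.090, -0.897), k2=(-0.094, -0.900), k3=(-0.094, -0.900), k4=(-0.099, -0.902); state += dt/6·(k1+2k2+2k3+k4)
t=0.010: state=(0.839, -0.099)
t=0.020: state=(0.838, -0.108)
t=0.030: state=(0.837, -0.117)
continuing one RK4 step at a time; state shown every 50 steps (Δt=0.5):
t=0.500: state=(0.669, -0.637)
t=1.000: state=(0.096, -1.878)
t=1.500: state=(-1.333, -2.981)
t=2.000: state=(-1.918, 0.014)
t=2.500: state=(-1.802, 0.331)
t=3.000: state=(-1.616, 0.413)
t=3.500: state=(-1.383, 0.533)
t=4.000: state=(-1.060, 0.800)
t=4.500: state=(-0.492, 1.660)
t=5.000: state=(0.933, 4.016)
t=5.500: state=(2.012, 0.237)
t=6.000: state=(1.937, -0.293)
t=6.500: state=(1.774, -0.357)
t=7.000: state=(1.578, -0.431)
t=7.500: state=(1.333, -0.565)
t=8.000: state=(0.984, -0.885)
t=8.500: state=(0.327, -1.994)
t=9.000: state=(-1.289, -3.726)
t=9.500: state=(-2.021, 0.008)
t=10.000: state=(-1.910, 0.308)
t=10.500: state=(-1.741, 0.368)
t=10.510: state=(-1.737, 0.369)
largest grid value and its neighbours: x(5.580)=2.02085, x(5.590)=2.02088, x(5.600)=2.02072
parabola through these three points peaks at t≈5.587 with x≈2.02089

max x = 2.021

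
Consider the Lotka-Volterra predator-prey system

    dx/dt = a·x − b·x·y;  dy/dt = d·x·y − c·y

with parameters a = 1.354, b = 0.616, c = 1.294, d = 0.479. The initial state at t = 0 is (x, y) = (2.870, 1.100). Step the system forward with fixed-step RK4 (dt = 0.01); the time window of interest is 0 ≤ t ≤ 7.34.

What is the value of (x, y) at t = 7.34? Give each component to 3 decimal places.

t=0.000: state=(2.870, 1.100)
step 1 (dt=0.01): k1=(1.941, 0.089), k2=(1.947, 0.094), k3=(1.947, 0.094), k4=(1.953, 0.099); state += dt/6·(k1+2k2+2k3+k4)
t=0.010: state=(2.889, 1.101)
t=0.020: state=(2.909, 1.102)
t=0.030: state=(2.929, 1.103)
continuing one RK4 step at a time; state shown every 25 steps (Δt=0.25):
t=0.250: state=(3.387, 1.157)
t=0.500: state=(3.938, 1.298)
t=0.750: state=(4.443, 1.553)
t=1.000: state=(4.767, 1.956)
t=1.250: state=(4.749, 2.512)
t=1.500: state=(4.311, 3.139)
t=1.750: state=(3.575, 3.649)
t=2.000: state=(2.800, 3.864)
t=2.250: state=(2.176, 3.759)
t=2.500: state=(1.751, 3.435)
t=2.750: state=(1.494, 3.014)
t=3.000: state=(1.362, 2.585)
t=3.250: state=(1.323, 2.195)
t=3.500: state=(1.359, 1.864)
t=3.750: state=(1.462, 1.596)
t=4.000: state=(1.631, 1.389)
t=4.250: state=(1.870, 1.238)
t=4.500: state=(2.186, 1.142)
t=4.750: state=(2.583, 1.098)
t=5.000: state=(3.058, 1.113)
t=5.250: state=(3.594, 1.199)
t=5.500: state=(4.140, 1.379)
t=5.750: state=(4.595, 1.686)
t=6.000: state=(4.808, 2.150)
t=6.250: state=(4.631, 2.749)
t=6.500: state=(4.055, 3.358)
t=6.750: state=(3.273, 3.770)
t=7.000: state=(2.541, 3.859)
t=7.250: state=(1.993, 3.655)
t=7.340: state=(1.844, 3.534)

(x, y) = (1.844, 3.534)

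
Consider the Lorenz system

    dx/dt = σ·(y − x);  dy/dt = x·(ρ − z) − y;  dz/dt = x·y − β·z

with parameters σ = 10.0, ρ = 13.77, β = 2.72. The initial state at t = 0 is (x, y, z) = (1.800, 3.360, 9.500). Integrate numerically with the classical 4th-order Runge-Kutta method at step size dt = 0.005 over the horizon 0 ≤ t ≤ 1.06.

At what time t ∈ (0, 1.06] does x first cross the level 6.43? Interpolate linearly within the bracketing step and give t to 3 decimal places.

t = 0.314

t=0.000: state=(1.800, 3.360, 9.500)
step 1 (dt=0.005): k1=(15.600, 4.326, -19.792), k2=(15.318, 4.573, -19.506), k3=(15.331, 4.568, -19.510), k4=(15.062, 4.814, -19.226); state += dt/6·(k1+2k2+2k3+k4)
t=0.005: state=(1.877, 3.383, 9.402)
t=0.010: state=(1.951, 3.408, 9.308)
t=0.015: state=(2.022, 3.436, 9.216)
continuing one RK4 step at a time; state shown every 10 steps (Δt=0.05):
t=0.050: state=(2.478, 3.695, 8.648)
t=0.100: state=(3.068, 4.253, 8.064)
t=0.150: state=(3.690, 5.014, 7.772)
t=0.200: state=(4.406, 5.953, 7.823)
t=0.250: state=(5.238, 7.011, 8.294)
t=0.300: state=(6.163, 8.064, 9.259)
t=0.310: state=(6.353, 8.257, 9.515)
next step: t=0.315: state=(6.448, 8.349, 9.650) — x has crossed 6.43
linear interpolation between t=0.310 (6.35334) and t=0.315 (6.44846) → t≈0.314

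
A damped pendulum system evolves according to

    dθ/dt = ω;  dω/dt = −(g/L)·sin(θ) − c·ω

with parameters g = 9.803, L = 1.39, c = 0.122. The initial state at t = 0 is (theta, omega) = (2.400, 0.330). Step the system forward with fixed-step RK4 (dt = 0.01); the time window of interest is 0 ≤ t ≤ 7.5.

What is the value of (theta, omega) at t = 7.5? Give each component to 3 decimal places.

(theta, omega) = (-1.341, -0.442)

t=0.000: state=(2.400, 0.330)
step 1 (dt=0.01): k1=(0.330, -4.804), k2=(0.306, -4.792), k3=(0.306, -4.793), k4=(0.282, -4.782); state += dt/6·(k1+2k2+2k3+k4)
t=0.010: state=(2.403, 0.282)
t=0.020: state=(2.406, 0.234)
t=0.030: state=(2.408, 0.187)
continuing one RK4 step at a time; state shown every 25 steps (Δt=0.25):
t=0.250: state=(2.334, -0.863)
t=0.500: state=(1.951, -2.262)
t=0.750: state=(1.181, -3.887)
t=1.000: state=(0.069, -4.755)
t=1.250: state=(-1.036, -3.811)
t=1.500: state=(-1.767, -2.013)
t=1.750: state=(-2.057, -0.344)
t=2.000: state=(-1.948, 1.218)
t=2.250: state=(-1.438, 2.878)
t=2.500: state=(-0.533, 4.214)
t=2.750: state=(0.541, 4.071)
t=3.000: state=(1.383, 2.533)
t=3.250: state=(1.789, 0.735)
t=3.500: state=(1.759, -0.974)
t=3.750: state=(1.303, -2.666)
t=4.000: state=(0.461, -3.912)
t=4.250: state=(-0.530, -3.726)
t=4.500: state=(-1.291, -2.241)
t=4.750: state=(-1.628, -0.450)
t=5.000: state=(-1.521, 1.297)
t=5.250: state=(-0.989, 2.906)
t=5.500: state=(-0.132, 3.735)
t=5.750: state=(0.751, 3.086)
t=6.000: state=(1.331, 1.486)
t=6.250: state=(1.482, -0.279)
t=6.500: state=(1.198, -1.968)
t=6.750: state=(0.531, -3.233)
t=7.000: state=(-0.318, -3.314)
t=7.250: state=(-1.017, -2.126)
t=7.500: state=(-1.341, -0.442)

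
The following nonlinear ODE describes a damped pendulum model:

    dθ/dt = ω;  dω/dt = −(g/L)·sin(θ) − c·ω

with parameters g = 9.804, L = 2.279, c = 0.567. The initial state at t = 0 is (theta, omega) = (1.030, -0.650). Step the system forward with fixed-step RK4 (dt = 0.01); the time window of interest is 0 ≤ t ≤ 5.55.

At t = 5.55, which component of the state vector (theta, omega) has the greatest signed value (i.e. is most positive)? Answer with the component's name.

largest component: omega

t=0.000: state=(1.030, -0.650)
step 1 (dt=0.01): k1=(-0.650, -3.319), k2=(-0.667, -3.303), k3=(-0.667, -3.303), k4=(-0.683, -3.286); state += dt/6·(k1+2k2+2k3+k4)
t=0.010: state=(1.023, -0.683)
t=0.020: state=(1.016, -0.716)
t=0.030: state=(1.009, -0.748)
continuing one RK4 step at a time; state shown every 20 steps (Δt=0.2):
t=0.200: state=(0.839, -1.237)
t=0.400: state=(0.548, -1.625)
t=0.600: state=(0.206, -1.748)
t=0.800: state=(-0.132, -1.586)
t=1.000: state=(-0.413, -1.191)
t=1.200: state=(-0.599, -0.662)
t=1.400: state=(-0.675, -0.101)
t=1.600: state=(-0.643, 0.413)
t=1.800: state=(-0.517, 0.818)
t=2.000: state=(-0.326, 1.065)
t=2.200: state=(-0.104, 1.123)
t=2.400: state=(0.111, 0.996)
t=2.600: state=(0.285, 0.725)
t=2.800: state=(0.395, 0.371)
t=3.000: state=(0.432, -0.001)
t=3.200: state=(0.398, -0.332)
t=3.400: state=(0.305, -0.579)
t=3.600: state=(0.174, -0.710)
t=3.800: state=(0.029, -0.715)
t=4.000: state=(-0.105, -0.605)
t=4.200: state=(-0.207, -0.411)
t=4.400: state=(-0.266, -0.173)
t=4.600: state=(-0.276, 0.067)
t=4.800: state=(-0.242, 0.271)
t=5.000: state=(-0.172, 0.410)
t=5.200: state=(-0.083, 0.470)
t=5.400: state=(0.010, 0.448)
t=5.550: state=(0.073, 0.385)
compare at T: theta=0.073, omega=0.385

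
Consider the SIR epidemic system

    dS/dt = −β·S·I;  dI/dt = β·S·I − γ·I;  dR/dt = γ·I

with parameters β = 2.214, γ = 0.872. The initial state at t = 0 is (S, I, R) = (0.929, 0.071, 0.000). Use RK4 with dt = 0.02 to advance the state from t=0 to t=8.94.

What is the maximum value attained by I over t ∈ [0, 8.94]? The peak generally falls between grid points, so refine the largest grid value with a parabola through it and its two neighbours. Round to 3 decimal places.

t=0.000: state=(0.929, 0.071, 0.000)
step 1 (dt=0.02): k1=(-0.146, 0.084, 0.062), k2=(-0.148, 0.085, 0.063), k3=(-0.148, 0.085, 0.063), k4=(-0.149, 0.086, 0.063); state += dt/6·(k1+2k2+2k3+k4)
t=0.020: state=(0.926, 0.073, 0.001)
t=0.040: state=(0.923, 0.074, 0.003)
t=0.060: state=(0.920, 0.076, 0.004)
continuing one RK4 step at a time; state shown every 25 steps (Δt=0.5):
t=0.500: state=(0.836, 0.122, 0.042)
t=1.000: state=(0.705, 0.186, 0.109)
t=1.500: state=(0.555, 0.242, 0.203)
t=2.000: state=(0.417, 0.267, 0.315)
t=2.500: state=(0.311, 0.258, 0.431)
t=3.000: state=(0.238, 0.225, 0.537)
t=3.500: state=(0.189, 0.184, 0.626)
t=4.000: state=(0.158, 0.144, 0.698)
t=4.500: state=(0.137, 0.110, 0.753)
t=5.000: state=(0.124, 0.082, 0.794)
t=5.500: state=(0.114, 0.060, 0.825)
t=6.000: state=(0.108, 0.044, 0.848)
t=6.500: state=(0.103, 0.032, 0.864)
t=7.000: state=(0.100, 0.023, 0.876)
t=7.500: state=(0.098, 0.017, 0.885)
t=8.000: state=(0.097, 0.012, 0.891)
t=8.500: state=(0.096, 0.009, 0.896)
t=8.940: state=(0.095, 0.006, 0.899)
largest grid value and its neighbours: I(2.080)=0.26814, I(2.100)=0.26817, I(2.120)=0.26813
parabola through these three points peaks at t≈2.097 with I≈0.26817

max I = 0.268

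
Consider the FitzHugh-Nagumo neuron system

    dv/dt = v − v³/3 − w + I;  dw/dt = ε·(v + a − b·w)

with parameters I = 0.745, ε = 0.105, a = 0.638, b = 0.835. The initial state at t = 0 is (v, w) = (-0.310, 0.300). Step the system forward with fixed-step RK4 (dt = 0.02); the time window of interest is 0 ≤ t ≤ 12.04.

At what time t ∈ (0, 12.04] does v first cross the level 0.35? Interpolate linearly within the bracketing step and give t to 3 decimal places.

t = 1.831

t=0.000: state=(-0.310, 0.300)
step 1 (dt=0.02): k1=(0.145, 0.008), k2=(0.146, 0.008), k3=(0.146, 0.008), k4=(0.147, 0.008); state += dt/6·(k1+2k2+2k3+k4)
t=0.020: state=(-0.307, 0.300)
t=0.040: state=(-0.304, 0.300)
t=0.060: state=(-0.301, 0.301)
continuing one RK4 step at a time; state shown every 25 steps (Δt=0.5):
t=0.500: state=(-0.220, 0.306)
t=1.000: state=(-0.079, 0.318)
t=1.500: state=(0.141, 0.338)
t=1.820: state=(0.342, 0.358)
next step: t=1.840: state=(0.356, 0.359) — v has crossed 0.35
linear interpolation between t=1.820 (0.34200) and t=1.840 (0.35643) → t≈1.831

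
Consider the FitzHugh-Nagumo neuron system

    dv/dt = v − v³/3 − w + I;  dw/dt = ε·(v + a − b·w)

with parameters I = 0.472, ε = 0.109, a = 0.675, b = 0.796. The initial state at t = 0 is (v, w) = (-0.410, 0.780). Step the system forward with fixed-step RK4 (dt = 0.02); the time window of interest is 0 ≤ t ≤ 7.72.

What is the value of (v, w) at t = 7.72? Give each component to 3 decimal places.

t=0.000: state=(-0.410, 0.780)
step 1 (dt=0.02): k1=(-0.695, -0.039), k2=(-0.700, -0.040), k3=(-0.700, -0.040), k4=(-0.706, -0.040); state += dt/6·(k1+2k2+2k3+k4)
t=0.020: state=(-0.424, 0.779)
t=0.040: state=(-0.438, 0.778)
t=0.060: state=(-0.453, 0.778)
continuing one RK4 step at a time; state shown every 25 steps (Δt=0.5):
t=0.500: state=(-0.819, 0.751)
t=1.000: state=(-1.269, 0.699)
t=1.500: state=(-1.581, 0.628)
t=2.000: state=(-1.708, 0.549)
t=2.500: state=(-1.733, 0.470)
t=3.000: state=(-1.718, 0.394)
t=3.500: state=(-1.688, 0.322)
t=4.000: state=(-1.654, 0.255)
t=4.500: state=(-1.618, 0.193)
t=5.000: state=(-1.581, 0.136)
t=5.500: state=(-1.545, 0.083)
t=6.000: state=(-1.508, 0.034)
t=6.500: state=(-1.471, -0.011)
t=7.000: state=(-1.434, -0.052)
t=7.500: state=(-1.398, -0.090)
t=7.720: state=(-1.381, -0.105)

(v, w) = (-1.381, -0.105)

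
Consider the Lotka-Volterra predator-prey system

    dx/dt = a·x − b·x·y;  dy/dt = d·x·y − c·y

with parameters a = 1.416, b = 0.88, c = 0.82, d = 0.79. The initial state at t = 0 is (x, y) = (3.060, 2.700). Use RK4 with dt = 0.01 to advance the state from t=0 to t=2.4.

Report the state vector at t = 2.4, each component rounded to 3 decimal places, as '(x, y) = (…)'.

t=0.000: state=(3.060, 2.700)
step 1 (dt=0.01): k1=(-2.938, 4.313), k2=(-2.981, 4.316), k3=(-2.981, 4.315), k4=(-3.024, 4.317); state += dt/6·(k1+2k2+2k3+k4)
t=0.010: state=(3.030, 2.743)
t=0.020: state=(3.000, 2.786)
t=0.030: state=(2.968, 2.829)
continuing one RK4 step at a time; state shown every 10 steps (Δt=0.1):
t=0.100: state=(2.728, 3.128)
t=0.200: state=(2.345, 3.522)
t=0.300: state=(1.952, 3.844)
t=0.400: state=(1.587, 4.072)
t=0.500: state=(1.269, 4.198)
t=0.600: state=(1.009, 4.230)
t=0.700: state=(0.802, 4.184)
t=0.800: state=(0.642, 4.080)
t=0.900: state=(0.520, 3.935)
t=1.000: state=(0.427, 3.762)
t=1.100: state=(0.356, 3.575)
t=1.200: state=(0.302, 3.380)
t=1.300: state=(0.261, 3.183)
t=1.400: state=(0.229, 2.990)
t=1.500: state=(0.204, 2.802)
t=1.600: state=(0.186, 2.621)
t=1.700: state=(0.171, 2.449)
t=1.800: state=(0.160, 2.286)
t=1.900: state=(0.152, 2.132)
t=2.000: state=(0.146, 1.987)
t=2.100: state=(0.142, 1.852)
t=2.200: state=(0.140, 1.725)
t=2.300: state=(0.139, 1.607)
t=2.400: state=(0.140, 1.497)

(x, y) = (0.140, 1.497)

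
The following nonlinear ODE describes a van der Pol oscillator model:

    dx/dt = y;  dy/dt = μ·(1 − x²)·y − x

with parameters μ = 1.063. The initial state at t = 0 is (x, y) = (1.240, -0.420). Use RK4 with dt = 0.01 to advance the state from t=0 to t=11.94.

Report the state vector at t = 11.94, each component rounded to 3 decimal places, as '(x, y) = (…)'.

t=0.000: state=(1.240, -0.420)
step 1 (dt=0.01): k1=(-0.420, -1.000), k2=(-0.425, -0.997), k3=(-0.425, -0.997), k4=(-0.430, -0.995); state += dt/6·(k1+2k2+2k3+k4)
t=0.010: state=(1.236, -0.430)
t=0.020: state=(1.231, -0.440)
t=0.030: state=(1.227, -0.450)
continuing one RK4 step at a time; state shown every 50 steps (Δt=0.5):
t=0.500: state=(0.909, -0.910)
t=1.000: state=(0.293, -1.623)
t=1.500: state=(-0.759, -2.480)
t=2.000: state=(-1.762, -1.102)
t=2.500: state=(-1.914, 0.229)
t=3.000: state=(-1.691, 0.603)
t=3.500: state=(-1.326, 0.865)
t=4.000: state=(-0.794, 1.321)
t=4.500: state=(0.080, 2.271)
t=5.000: state=(1.371, 2.371)
t=5.500: state=(1.995, 0.245)
t=6.000: state=(1.899, -0.457)
t=6.500: state=(1.608, -0.694)
t=7.000: state=(1.197, -0.973)
t=7.500: state=(0.588, -1.543)
t=8.000: state=(-0.438, -2.591)
t=8.500: state=(-1.677, -1.720)
t=9.000: state=(-2.008, 0.084)
t=9.500: state=(-1.827, 0.538)
t=10.000: state=(-1.503, 0.761)
t=10.500: state=(-1.048, 1.094)
t=11.000: state=(-0.346, 1.811)
t=11.500: state=(0.827, 2.743)
t=11.940: state=(1.805, 1.296)

(x, y) = (1.805, 1.296)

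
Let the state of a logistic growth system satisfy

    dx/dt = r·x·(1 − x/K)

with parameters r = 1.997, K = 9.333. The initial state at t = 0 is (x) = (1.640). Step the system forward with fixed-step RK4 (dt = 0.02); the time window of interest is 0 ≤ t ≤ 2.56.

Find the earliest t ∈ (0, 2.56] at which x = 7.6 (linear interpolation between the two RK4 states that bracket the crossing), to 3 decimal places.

t = 1.514

t=0.000: state=(1.640)
step 1 (dt=0.02): k1=(2.700), k2=(2.734), k3=(2.735), k4=(2.770); state += dt/6·(k1+2k2+2k3+k4)
t=0.020: state=(1.695)
t=0.040: state=(1.751)
t=0.060: state=(1.808)
continuing one RK4 step at a time; state shown every 5 steps (Δt=0.1):
t=0.100: state=(1.928)
t=0.200: state=(2.251)
t=0.300: state=(2.609)
t=0.400: state=(3.001)
t=0.500: state=(3.421)
t=0.600: state=(3.864)
t=0.700: state=(4.322)
t=0.800: state=(4.788)
t=0.900: state=(5.251)
t=1.000: state=(5.702)
t=1.100: state=(6.134)
t=1.200: state=(6.540)
t=1.300: state=(6.915)
t=1.400: state=(7.255)
t=1.500: state=(7.560)
next step: t=1.520: state=(7.616) — x has crossed 7.6
linear interpolation between t=1.500 (7.55955) and t=1.520 (7.61621) → t≈1.514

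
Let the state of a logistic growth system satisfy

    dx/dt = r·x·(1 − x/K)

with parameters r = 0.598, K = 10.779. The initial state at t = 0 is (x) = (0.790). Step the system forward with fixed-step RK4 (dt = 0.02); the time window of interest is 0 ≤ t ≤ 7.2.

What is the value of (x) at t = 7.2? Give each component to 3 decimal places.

(x) = (9.208)

t=0.000: state=(0.790)
step 1 (dt=0.02): k1=(0.438), k2=(0.440), k3=(0.440), k4=(0.442); state += dt/6·(k1+2k2+2k3+k4)
t=0.020: state=(0.799)
t=0.040: state=(0.808)
t=0.060: state=(0.817)
continuing one RK4 step at a time; state shown every 25 steps (Δt=0.5):
t=0.500: state=(1.039)
t=1.000: state=(1.355)
t=1.500: state=(1.751)
t=2.000: state=(2.235)
t=2.500: state=(2.810)
t=3.000: state=(3.474)
t=3.500: state=(4.212)
t=4.000: state=(4.999)
t=4.500: state=(5.803)
t=5.000: state=(6.589)
t=5.500: state=(7.325)
t=6.000: state=(7.986)
t=6.500: state=(8.560)
t=7.000: state=(9.041)
t=7.200: state=(9.208)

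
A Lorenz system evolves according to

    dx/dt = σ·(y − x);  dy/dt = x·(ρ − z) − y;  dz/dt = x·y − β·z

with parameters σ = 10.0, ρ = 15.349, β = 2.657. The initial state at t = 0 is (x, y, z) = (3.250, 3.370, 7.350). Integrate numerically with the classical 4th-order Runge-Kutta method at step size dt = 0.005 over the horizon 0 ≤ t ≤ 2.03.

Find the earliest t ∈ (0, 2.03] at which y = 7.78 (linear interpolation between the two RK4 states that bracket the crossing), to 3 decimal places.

t = 0.161

t=0.000: state=(3.250, 3.370, 7.350)
step 1 (dt=0.005): k1=(1.200, 22.627, -8.576), k2=(1.736, 22.664, -8.325), k3=(1.723, 22.673, -8.322), k4=(2.247, 22.718, -8.067); state += dt/6·(k1+2k2+2k3+k4)
t=0.005: state=(3.259, 3.483, 7.308)
t=0.010: state=(3.272, 3.597, 7.269)
t=0.015: state=(3.291, 3.712, 7.233)
continuing one RK4 step at a time; state shown every 20 steps (Δt=0.1):
t=0.100: state=(4.216, 5.882, 7.128)
t=0.160: state=(5.420, 7.741, 7.903)
next step: t=0.165: state=(5.537, 7.904, 8.012) — y has crossed 7.78
linear interpolation between t=0.160 (7.74082) and t=0.165 (7.90420) → t≈0.161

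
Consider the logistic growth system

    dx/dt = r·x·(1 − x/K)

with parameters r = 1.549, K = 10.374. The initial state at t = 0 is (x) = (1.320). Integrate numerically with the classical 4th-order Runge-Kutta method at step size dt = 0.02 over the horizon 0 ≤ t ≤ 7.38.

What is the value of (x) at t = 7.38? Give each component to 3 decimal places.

(x) = (10.373)

t=0.000: state=(1.320)
step 1 (dt=0.02): k1=(1.785), k2=(1.805), k3=(1.805), k4=(1.826); state += dt/6·(k1+2k2+2k3+k4)
t=0.020: state=(1.356)
t=0.040: state=(1.393)
t=0.060: state=(1.431)
continuing one RK4 step at a time; state shown every 25 steps (Δt=0.5):
t=0.500: state=(2.493)
t=1.000: state=(4.222)
t=1.500: state=(6.206)
t=2.000: state=(7.921)
t=2.500: state=(9.078)
t=3.000: state=(9.734)
t=3.500: state=(10.069)
t=4.000: state=(10.231)
t=4.500: state=(10.308)
t=5.000: state=(10.343)
t=5.500: state=(10.360)
t=6.000: state=(10.367)
t=6.500: state=(10.371)
t=7.000: state=(10.373)
t=7.380: state=(10.373)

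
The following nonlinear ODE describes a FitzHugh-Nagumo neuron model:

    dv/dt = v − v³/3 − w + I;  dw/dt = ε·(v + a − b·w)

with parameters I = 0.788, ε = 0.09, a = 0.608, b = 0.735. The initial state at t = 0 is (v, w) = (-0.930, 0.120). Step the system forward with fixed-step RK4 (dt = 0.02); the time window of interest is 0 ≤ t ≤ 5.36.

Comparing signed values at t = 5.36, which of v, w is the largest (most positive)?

largest component: v

t=0.000: state=(-0.930, 0.120)
step 1 (dt=0.02): k1=(0.006, -0.037), k2=(0.006, -0.037), k3=(0.006, -0.037), k4=(0.007, -0.037); state += dt/6·(k1+2k2+2k3+k4)
t=0.020: state=(-0.930, 0.119)
t=0.040: state=(-0.930, 0.119)
t=0.060: state=(-0.930, 0.118)
continuing one RK4 step at a time; state shown every 10 steps (Δt=0.2):
t=0.200: state=(-0.928, 0.113)
t=0.400: state=(-0.925, 0.106)
t=0.600: state=(-0.919, 0.099)
t=0.800: state=(-0.913, 0.092)
t=1.000: state=(-0.905, 0.085)
t=1.200: state=(-0.895, 0.079)
t=1.400: state=(-0.883, 0.073)
t=1.600: state=(-0.870, 0.067)
t=1.800: state=(-0.855, 0.062)
t=2.000: state=(-0.838, 0.056)
t=2.200: state=(-0.819, 0.052)
t=2.400: state=(-0.798, 0.047)
t=2.600: state=(-0.774, 0.044)
t=2.800: state=(-0.748, 0.040)
t=3.000: state=(-0.719, 0.038)
t=3.200: state=(-0.686, 0.035)
t=3.400: state=(-0.649, 0.034)
t=3.600: state=(-0.607, 0.033)
t=3.800: state=(-0.559, 0.033)
t=4.000: state=(-0.505, 0.034)
t=4.200: state=(-0.442, 0.036)
t=4.400: state=(-0.368, 0.039)
t=4.600: state=(-0.282, 0.044)
t=4.800: state=(-0.179, 0.050)
t=5.000: state=(-0.056, 0.058)
t=5.200: state=(0.093, 0.068)
t=5.360: state=(0.232, 0.079)
compare at T: v=0.232, w=0.079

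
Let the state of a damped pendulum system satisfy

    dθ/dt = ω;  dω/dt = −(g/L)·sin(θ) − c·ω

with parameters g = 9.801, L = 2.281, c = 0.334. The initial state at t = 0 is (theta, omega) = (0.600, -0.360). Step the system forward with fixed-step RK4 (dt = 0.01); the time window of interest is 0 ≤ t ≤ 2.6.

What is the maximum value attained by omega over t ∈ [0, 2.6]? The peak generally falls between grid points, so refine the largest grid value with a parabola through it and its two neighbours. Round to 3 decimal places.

max omega = 0.876

t=0.000: state=(0.600, -0.360)
step 1 (dt=0.01): k1=(-0.360, -2.306), k2=(-0.372, -2.296), k3=(-0.371, -2.295), k4=(-0.383, -2.285); state += dt/6·(k1+2k2+2k3+k4)
t=0.010: state=(0.596, -0.383)
t=0.020: state=(0.592, -0.406)
t=0.030: state=(0.588, -0.428)
continuing one RK4 step at a time; state shown every 10 steps (Δt=0.1):
t=0.100: state=(0.553, -0.579)
t=0.200: state=(0.485, -0.770)
t=0.300: state=(0.400, -0.926)
t=0.400: state=(0.301, -1.041)
t=0.500: state=(0.193, -1.110)
t=0.600: state=(0.081, -1.132)
t=0.700: state=(-0.031, -1.105)
t=0.800: state=(-0.139, -1.032)
t=0.900: state=(-0.236, -0.919)
t=1.000: state=(-0.321, -0.772)
t=1.100: state=(-0.390, -0.599)
t=1.200: state=(-0.440, -0.408)
t=1.300: state=(-0.471, -0.208)
t=1.400: state=(-0.482, -0.007)
t=1.500: state=(-0.473, 0.188)
t=1.600: state=(-0.445, 0.370)
t=1.700: state=(-0.399, 0.531)
t=1.800: state=(-0.339, 0.667)
t=1.900: state=(-0.267, 0.771)
t=2.000: state=(-0.186, 0.841)
t=2.100: state=(-0.100, 0.874)
t=2.200: state=(-0.013, 0.869)
t=2.300: state=(0.072, 0.827)
t=2.400: state=(0.152, 0.753)
t=2.500: state=(0.222, 0.649)
t=2.600: state=(0.281, 0.522)
largest grid value and its neighbours: omega(2.130)=0.87617, omega(2.140)=0.87623, omega(2.150)=0.87592
parabola through these three points peaks at t≈2.137 with omega≈0.87625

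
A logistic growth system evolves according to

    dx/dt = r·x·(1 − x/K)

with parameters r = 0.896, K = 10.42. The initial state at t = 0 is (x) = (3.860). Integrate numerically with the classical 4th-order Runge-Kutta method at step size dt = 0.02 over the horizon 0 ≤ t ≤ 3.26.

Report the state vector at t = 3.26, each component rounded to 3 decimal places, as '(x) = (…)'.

(x) = (9.546)

t=0.000: state=(3.860)
step 1 (dt=0.02): k1=(2.177), k2=(2.182), k3=(2.182), k4=(2.187); state += dt/6·(k1+2k2+2k3+k4)
t=0.020: state=(3.904)
t=0.040: state=(3.947)
t=0.060: state=(3.992)
continuing one RK4 step at a time; state shown every 10 steps (Δt=0.2):
t=0.200: state=(4.305)
t=0.400: state=(4.763)
t=0.600: state=(5.229)
t=0.800: state=(5.694)
t=1.000: state=(6.152)
t=1.200: state=(6.595)
t=1.400: state=(7.018)
t=1.600: state=(7.415)
t=1.800: state=(7.783)
t=2.000: state=(8.120)
t=2.200: state=(8.426)
t=2.400: state=(8.699)
t=2.600: state=(8.941)
t=2.800: state=(9.154)
t=3.000: state=(9.340)
t=3.200: state=(9.502)
t=3.260: state=(9.546)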